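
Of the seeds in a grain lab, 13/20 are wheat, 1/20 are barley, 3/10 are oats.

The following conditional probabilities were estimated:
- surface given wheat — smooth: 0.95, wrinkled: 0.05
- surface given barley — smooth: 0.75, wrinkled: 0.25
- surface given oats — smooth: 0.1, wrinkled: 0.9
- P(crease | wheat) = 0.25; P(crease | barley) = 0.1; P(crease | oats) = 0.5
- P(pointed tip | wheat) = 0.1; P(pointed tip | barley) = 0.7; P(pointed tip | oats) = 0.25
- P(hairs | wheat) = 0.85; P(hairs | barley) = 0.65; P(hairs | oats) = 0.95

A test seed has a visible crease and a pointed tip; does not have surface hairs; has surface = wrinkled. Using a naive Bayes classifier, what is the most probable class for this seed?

wheat: 0.65 × 0.05 × 0.25 × 0.1 × (1−0.85) = 0.000121875
barley: 0.05 × 0.25 × 0.1 × 0.7 × (1−0.65) = 0.00030625
oats: 0.3 × 0.9 × 0.5 × 0.25 × (1−0.95) = 0.0016875
Highest score → oats.

oats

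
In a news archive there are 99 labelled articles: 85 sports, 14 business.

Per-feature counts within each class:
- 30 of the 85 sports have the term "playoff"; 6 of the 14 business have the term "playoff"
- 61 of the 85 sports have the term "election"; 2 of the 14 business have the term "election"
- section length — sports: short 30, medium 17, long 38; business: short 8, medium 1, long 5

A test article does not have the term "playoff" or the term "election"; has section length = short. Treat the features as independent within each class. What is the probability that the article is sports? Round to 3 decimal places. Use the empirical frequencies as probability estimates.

sports: (85/99) × (55/85) × (24/85) × (30/85) ≈ 0.0553633
business: (14/99) × (8/14) × (12/14) × (8/14) ≈ 0.0395795
P(sports | x) = 0.0553633 / 0.0949428 ≈ 0.583

0.583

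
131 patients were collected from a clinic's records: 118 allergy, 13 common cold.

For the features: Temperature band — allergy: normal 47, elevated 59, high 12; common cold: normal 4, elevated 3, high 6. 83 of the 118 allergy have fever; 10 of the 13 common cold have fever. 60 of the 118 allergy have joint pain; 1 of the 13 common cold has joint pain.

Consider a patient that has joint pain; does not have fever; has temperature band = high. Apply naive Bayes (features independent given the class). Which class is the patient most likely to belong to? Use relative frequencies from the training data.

allergy: (118/131) × (12/118) × (35/118) × (60/118) ≈ 0.0138155
common cold: (13/131) × (6/13) × (3/13) × (1/13) ≈ 0.000813045
Highest score → allergy.

allergy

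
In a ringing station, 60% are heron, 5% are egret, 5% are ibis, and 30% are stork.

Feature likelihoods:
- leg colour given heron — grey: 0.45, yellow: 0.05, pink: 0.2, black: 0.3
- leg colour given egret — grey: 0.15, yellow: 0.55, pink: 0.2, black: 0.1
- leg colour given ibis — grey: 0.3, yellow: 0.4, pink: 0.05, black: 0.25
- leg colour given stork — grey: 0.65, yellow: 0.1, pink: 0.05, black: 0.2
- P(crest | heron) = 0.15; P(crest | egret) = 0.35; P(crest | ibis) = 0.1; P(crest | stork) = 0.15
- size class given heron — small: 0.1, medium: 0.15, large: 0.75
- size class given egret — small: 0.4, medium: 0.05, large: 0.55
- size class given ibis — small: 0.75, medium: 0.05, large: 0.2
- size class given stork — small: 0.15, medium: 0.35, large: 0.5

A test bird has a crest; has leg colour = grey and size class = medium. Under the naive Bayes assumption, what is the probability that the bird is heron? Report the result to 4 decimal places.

0.3678

heron: 0.6 × 0.45 × 0.15 × 0.15 = 0.006075
egret: 0.05 × 0.15 × 0.35 × 0.05 = 0.00013125
ibis: 0.05 × 0.3 × 0.1 × 0.05 = 0.000075
stork: 0.3 × 0.65 × 0.15 × 0.35 = 0.0102375
P(heron | x) = 0.006075 / 0.01651875 ≈ 0.3678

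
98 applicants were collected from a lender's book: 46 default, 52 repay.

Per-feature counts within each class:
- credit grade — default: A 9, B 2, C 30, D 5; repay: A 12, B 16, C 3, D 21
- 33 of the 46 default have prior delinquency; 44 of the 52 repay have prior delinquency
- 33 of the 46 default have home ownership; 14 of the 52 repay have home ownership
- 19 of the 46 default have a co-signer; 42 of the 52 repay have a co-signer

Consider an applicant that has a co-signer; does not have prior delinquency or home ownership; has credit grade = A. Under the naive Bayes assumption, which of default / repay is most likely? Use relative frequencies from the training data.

repay

default: (46/98) × (9/46) × (13/46) × (13/46) × (19/46) ≈ 0.00302959
repay: (52/98) × (12/52) × (8/52) × (38/52) × (42/52) ≈ 0.0111191
Highest score → repay.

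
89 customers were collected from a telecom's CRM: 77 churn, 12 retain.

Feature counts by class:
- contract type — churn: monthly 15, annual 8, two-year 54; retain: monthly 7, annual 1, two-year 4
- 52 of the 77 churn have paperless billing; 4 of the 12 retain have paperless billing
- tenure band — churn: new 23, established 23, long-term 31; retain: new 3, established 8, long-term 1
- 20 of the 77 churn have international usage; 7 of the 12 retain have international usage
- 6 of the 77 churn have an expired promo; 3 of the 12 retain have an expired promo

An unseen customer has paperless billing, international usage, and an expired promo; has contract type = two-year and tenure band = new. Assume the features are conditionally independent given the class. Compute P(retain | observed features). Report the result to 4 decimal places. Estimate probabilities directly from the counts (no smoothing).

0.1807

churn: (77/89) × (54/77) × (52/77) × (23/77) × (20/77) × (6/77) ≈ 0.00247716
retain: (12/89) × (4/12) × (4/12) × (3/12) × (7/12) × (3/12) ≈ 0.000546192
P(retain | x) = 0.000546192 / 0.003023352 ≈ 0.1807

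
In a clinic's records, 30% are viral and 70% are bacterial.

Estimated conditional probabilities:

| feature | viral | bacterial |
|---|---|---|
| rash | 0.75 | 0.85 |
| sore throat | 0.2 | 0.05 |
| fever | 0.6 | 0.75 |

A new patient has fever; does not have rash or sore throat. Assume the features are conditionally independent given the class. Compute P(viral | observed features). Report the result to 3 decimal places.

0.325

viral: 0.3 × (1−0.75) × (1−0.2) × 0.6 = 0.036
bacterial: 0.7 × (1−0.85) × (1−0.05) × 0.75 = 0.0748125
P(viral | x) = 0.036 / 0.1108125 ≈ 0.325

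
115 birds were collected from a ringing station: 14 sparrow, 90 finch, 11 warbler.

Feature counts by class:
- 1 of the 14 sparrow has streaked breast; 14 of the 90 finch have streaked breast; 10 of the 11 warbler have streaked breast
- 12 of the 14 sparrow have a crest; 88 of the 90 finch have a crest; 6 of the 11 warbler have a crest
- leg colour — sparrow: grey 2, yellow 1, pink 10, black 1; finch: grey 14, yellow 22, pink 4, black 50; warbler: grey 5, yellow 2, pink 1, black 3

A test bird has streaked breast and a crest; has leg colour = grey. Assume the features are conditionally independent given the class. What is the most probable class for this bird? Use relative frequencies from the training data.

sparrow: (14/115) × (1/14) × (12/14) × (2/14) ≈ 0.00106477
finch: (90/115) × (14/90) × (88/90) × (14/90) ≈ 0.0185164
warbler: (11/115) × (10/11) × (6/11) × (5/11) ≈ 0.0215595
Highest score → warbler.

warbler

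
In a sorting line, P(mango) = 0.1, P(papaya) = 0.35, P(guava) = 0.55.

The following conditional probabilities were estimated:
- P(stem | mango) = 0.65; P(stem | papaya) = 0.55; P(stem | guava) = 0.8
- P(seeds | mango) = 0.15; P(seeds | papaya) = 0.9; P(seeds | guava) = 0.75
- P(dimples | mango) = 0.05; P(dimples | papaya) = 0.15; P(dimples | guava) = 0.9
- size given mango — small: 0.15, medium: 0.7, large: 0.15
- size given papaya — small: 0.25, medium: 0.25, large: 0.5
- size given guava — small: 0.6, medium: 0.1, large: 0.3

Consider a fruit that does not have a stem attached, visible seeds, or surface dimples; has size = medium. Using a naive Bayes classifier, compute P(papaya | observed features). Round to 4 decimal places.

0.1430

mango: 0.1 × (1−0.65) × (1−0.15) × (1−0.05) × 0.7 = 0.01978375
papaya: 0.35 × (1−0.55) × (1−0.9) × (1−0.15) × 0.25 = 0.003346875
guava: 0.55 × (1−0.8) × (1−0.75) × (1−0.9) × 0.1 = 0.000275
P(papaya | x) = 0.003346875 / 0.023405625 ≈ 0.1430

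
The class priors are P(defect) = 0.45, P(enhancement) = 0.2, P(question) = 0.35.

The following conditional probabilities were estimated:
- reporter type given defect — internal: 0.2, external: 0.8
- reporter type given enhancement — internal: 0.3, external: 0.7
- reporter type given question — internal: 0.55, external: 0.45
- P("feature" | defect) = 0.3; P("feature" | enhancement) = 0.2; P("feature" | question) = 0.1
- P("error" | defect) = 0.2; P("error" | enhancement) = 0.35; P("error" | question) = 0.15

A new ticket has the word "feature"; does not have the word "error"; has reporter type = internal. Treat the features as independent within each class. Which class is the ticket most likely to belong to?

defect

defect: 0.45 × 0.2 × 0.3 × (1−0.2) = 0.0216
enhancement: 0.2 × 0.3 × 0.2 × (1−0.35) = 0.0078
question: 0.35 × 0.55 × 0.1 × (1−0.15) = 0.0163625
Highest score → defect.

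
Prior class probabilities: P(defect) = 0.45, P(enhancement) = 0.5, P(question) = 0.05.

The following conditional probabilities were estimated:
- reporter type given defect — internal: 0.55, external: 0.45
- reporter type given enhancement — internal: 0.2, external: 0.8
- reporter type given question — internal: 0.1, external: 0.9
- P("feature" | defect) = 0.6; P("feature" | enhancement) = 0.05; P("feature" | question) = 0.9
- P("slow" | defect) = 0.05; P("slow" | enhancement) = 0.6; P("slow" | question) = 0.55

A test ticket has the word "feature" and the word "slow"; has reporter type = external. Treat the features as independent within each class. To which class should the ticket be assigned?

defect: 0.45 × 0.45 × 0.6 × 0.05 = 0.006075
enhancement: 0.5 × 0.8 × 0.05 × 0.6 = 0.012
question: 0.05 × 0.9 × 0.9 × 0.55 = 0.022275
Highest score → question.

question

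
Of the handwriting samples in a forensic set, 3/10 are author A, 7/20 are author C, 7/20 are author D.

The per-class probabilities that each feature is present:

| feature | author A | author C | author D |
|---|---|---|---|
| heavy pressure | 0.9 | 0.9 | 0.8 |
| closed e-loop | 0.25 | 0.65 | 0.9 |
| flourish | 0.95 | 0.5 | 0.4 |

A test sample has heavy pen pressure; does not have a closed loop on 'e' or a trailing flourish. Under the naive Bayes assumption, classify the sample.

author C

author A: 0.3 × 0.9 × (1−0.25) × (1−0.95) = 0.010125
author C: 0.35 × 0.9 × (1−0.65) × (1−0.5) = 0.055125
author D: 0.35 × 0.8 × (1−0.9) × (1−0.4) = 0.0168
Highest score → author C.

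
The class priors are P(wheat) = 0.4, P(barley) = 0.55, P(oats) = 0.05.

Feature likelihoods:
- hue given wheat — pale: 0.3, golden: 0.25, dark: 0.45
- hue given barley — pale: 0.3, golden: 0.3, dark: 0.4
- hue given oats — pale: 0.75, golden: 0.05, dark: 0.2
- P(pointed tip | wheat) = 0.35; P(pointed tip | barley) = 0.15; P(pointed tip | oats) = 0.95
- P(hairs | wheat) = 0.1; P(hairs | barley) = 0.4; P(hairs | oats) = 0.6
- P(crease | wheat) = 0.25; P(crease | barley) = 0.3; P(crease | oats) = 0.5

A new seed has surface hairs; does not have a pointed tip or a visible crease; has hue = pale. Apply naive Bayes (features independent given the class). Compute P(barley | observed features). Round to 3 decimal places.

0.860

wheat: 0.4 × 0.3 × (1−0.35) × 0.1 × (1−0.25) = 0.00585
barley: 0.55 × 0.3 × (1−0.15) × 0.4 × (1−0.3) = 0.03927
oats: 0.05 × 0.75 × (1−0.95) × 0.6 × (1−0.5) = 0.0005625
P(barley | x) = 0.03927 / 0.0456825 ≈ 0.860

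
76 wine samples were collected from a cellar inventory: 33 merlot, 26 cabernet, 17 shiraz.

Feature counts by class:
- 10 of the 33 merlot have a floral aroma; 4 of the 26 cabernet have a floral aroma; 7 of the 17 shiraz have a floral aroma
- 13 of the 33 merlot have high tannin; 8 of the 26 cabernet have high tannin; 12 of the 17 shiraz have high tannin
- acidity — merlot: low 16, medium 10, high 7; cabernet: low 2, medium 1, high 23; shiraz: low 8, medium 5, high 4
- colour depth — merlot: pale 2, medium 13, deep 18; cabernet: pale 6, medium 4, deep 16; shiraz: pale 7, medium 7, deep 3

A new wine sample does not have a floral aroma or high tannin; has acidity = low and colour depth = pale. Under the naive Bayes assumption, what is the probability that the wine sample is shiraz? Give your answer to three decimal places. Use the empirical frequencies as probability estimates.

merlot: (33/76) × (23/33) × (20/33) × (16/33) × (2/33) ≈ 0.00538955
cabernet: (26/76) × (22/26) × (18/26) × (2/26) × (6/26) ≈ 0.00355748
shiraz: (17/76) × (10/17) × (5/17) × (8/17) × (7/17) ≈ 0.0074989
P(shiraz | x) = 0.0074989 / 0.01644593 ≈ 0.456

0.456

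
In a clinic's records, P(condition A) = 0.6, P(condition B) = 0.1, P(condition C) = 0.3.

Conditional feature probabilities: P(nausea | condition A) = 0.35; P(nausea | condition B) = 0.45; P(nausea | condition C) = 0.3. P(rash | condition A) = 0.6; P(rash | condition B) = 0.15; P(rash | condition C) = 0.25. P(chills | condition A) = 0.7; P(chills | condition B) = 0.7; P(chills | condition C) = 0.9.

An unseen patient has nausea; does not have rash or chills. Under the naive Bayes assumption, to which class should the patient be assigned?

condition A: 0.6 × 0.35 × (1−0.6) × (1−0.7) = 0.0252
condition B: 0.1 × 0.45 × (1−0.15) × (1−0.7) = 0.011475
condition C: 0.3 × 0.3 × (1−0.25) × (1−0.9) = 0.00675
Highest score → condition A.

condition A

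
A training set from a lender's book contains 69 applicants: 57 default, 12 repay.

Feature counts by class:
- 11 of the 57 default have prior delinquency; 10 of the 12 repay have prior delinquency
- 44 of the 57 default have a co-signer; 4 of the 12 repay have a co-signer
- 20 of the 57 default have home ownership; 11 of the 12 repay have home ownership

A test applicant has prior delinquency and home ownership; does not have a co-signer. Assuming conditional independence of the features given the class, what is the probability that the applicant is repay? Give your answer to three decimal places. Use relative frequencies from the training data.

default: (57/69) × (11/57) × (13/57) × (20/57) ≈ 0.0127575
repay: (12/69) × (10/12) × (8/12) × (11/12) ≈ 0.0885668
P(repay | x) = 0.0885668 / 0.1013243 ≈ 0.874

0.874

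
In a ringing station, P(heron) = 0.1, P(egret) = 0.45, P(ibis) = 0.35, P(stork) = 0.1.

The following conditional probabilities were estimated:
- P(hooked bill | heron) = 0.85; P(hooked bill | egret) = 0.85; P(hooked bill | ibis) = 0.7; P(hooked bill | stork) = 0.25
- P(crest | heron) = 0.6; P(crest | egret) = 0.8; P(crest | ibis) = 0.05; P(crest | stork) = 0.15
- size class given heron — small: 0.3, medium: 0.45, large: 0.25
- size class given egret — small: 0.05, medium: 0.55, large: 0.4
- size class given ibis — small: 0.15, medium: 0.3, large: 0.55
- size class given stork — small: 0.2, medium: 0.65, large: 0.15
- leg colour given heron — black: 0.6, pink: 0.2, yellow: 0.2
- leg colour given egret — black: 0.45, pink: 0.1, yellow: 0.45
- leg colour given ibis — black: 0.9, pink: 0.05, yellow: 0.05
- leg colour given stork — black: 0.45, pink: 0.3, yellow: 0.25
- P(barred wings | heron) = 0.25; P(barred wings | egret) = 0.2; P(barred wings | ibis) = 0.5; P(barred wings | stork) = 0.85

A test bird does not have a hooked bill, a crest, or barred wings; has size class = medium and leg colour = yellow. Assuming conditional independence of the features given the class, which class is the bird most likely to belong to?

heron: 0.1 × (1−0.85) × (1−0.6) × 0.45 × 0.2 × (1−0.25) = 0.000405
egret: 0.45 × (1−0.85) × (1−0.8) × 0.55 × 0.45 × (1−0.2) = 0.002673
ibis: 0.35 × (1−0.7) × (1−0.05) × 0.3 × 0.05 × (1−0.5) = 0.000748125
stork: 0.1 × (1−0.25) × (1−0.15) × 0.65 × 0.25 × (1−0.85) = 0.00155390625
Highest score → egret.

egret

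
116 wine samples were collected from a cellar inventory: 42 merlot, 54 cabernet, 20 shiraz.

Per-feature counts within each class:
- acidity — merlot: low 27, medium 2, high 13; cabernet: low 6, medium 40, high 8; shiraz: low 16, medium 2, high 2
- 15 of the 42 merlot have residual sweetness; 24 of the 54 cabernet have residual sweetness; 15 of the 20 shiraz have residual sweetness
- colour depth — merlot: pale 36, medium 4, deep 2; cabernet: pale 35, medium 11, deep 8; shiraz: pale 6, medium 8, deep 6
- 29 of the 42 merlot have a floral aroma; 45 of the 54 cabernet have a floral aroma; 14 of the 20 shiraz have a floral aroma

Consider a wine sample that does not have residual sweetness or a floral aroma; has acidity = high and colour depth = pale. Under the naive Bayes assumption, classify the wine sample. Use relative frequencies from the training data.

merlot

merlot: (42/116) × (13/42) × (27/42) × (36/42) × (13/42) ≈ 0.0191138
cabernet: (54/116) × (8/54) × (30/54) × (35/54) × (9/54) ≈ 0.00413888
shiraz: (20/116) × (2/20) × (5/20) × (6/20) × (6/20) ≈ 0.000387931
Highest score → merlot.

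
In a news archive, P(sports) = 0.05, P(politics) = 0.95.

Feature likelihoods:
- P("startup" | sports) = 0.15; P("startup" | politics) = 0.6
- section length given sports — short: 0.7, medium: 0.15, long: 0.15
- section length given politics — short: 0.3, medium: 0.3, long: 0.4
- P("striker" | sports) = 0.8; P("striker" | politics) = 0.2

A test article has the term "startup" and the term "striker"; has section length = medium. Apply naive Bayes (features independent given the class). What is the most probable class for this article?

sports: 0.05 × 0.15 × 0.15 × 0.8 = 0.0009
politics: 0.95 × 0.6 × 0.3 × 0.2 = 0.0342
Highest score → politics.

politics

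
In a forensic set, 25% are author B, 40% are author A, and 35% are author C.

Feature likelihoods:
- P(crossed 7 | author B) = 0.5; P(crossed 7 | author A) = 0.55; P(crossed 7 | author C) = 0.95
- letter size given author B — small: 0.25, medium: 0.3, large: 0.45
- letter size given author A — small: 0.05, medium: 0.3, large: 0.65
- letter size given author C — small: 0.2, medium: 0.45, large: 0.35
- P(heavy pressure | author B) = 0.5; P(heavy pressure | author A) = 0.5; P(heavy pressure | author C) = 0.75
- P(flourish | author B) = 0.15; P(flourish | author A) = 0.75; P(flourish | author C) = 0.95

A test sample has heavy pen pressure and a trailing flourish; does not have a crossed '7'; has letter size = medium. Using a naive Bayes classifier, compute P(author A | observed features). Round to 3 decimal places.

author B: 0.25 × (1−0.5) × 0.3 × 0.5 × 0.15 = 0.0028125
author A: 0.4 × (1−0.55) × 0.3 × 0.5 × 0.75 = 0.02025
author C: 0.35 × (1−0.95) × 0.45 × 0.75 × 0.95 = 0.0056109375
P(author A | x) = 0.02025 / 0.0286734375 ≈ 0.706

0.706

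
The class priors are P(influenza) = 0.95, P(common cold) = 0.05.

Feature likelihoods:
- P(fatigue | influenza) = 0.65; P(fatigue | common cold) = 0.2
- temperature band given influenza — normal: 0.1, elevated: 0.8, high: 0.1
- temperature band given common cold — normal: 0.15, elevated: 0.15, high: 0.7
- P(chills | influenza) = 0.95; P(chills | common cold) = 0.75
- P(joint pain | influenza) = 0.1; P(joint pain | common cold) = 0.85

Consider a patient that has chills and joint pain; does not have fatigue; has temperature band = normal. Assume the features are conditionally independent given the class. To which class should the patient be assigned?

influenza: 0.95 × (1−0.65) × 0.1 × 0.95 × 0.1 = 0.00315875
common cold: 0.05 × (1−0.2) × 0.15 × 0.75 × 0.85 = 0.003825
Highest score → common cold.

common cold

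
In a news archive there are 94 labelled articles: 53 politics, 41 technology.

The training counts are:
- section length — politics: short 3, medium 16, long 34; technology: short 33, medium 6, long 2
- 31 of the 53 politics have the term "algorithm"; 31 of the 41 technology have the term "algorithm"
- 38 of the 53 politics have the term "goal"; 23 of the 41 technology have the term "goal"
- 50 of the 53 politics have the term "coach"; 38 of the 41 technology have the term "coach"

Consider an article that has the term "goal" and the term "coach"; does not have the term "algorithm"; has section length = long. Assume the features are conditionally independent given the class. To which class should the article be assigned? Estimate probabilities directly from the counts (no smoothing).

politics

politics: (53/94) × (34/53) × (22/53) × (38/53) × (50/53) ≈ 0.101555
technology: (41/94) × (2/41) × (10/41) × (23/41) × (38/41) ≈ 0.00269812
Highest score → politics.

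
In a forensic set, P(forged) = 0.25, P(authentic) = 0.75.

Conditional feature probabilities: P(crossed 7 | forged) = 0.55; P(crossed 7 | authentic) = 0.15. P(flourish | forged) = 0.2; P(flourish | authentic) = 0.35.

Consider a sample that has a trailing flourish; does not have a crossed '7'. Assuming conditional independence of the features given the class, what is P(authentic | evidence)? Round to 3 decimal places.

0.908

forged: 0.25 × (1−0.55) × 0.2 = 0.0225
authentic: 0.75 × (1−0.15) × 0.35 = 0.223125
P(authentic | x) = 0.223125 / 0.245625 ≈ 0.908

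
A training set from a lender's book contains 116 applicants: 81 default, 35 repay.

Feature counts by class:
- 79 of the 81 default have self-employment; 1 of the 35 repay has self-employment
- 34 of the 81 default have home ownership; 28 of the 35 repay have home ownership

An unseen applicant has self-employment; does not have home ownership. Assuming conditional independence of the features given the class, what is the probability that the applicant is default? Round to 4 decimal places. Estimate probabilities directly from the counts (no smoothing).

default: (81/116) × (79/81) × (47/81) ≈ 0.395168
repay: (35/116) × (1/35) × (7/35) ≈ 0.00172414
P(default | x) = 0.395168 / 0.39689214 ≈ 0.9957

0.9957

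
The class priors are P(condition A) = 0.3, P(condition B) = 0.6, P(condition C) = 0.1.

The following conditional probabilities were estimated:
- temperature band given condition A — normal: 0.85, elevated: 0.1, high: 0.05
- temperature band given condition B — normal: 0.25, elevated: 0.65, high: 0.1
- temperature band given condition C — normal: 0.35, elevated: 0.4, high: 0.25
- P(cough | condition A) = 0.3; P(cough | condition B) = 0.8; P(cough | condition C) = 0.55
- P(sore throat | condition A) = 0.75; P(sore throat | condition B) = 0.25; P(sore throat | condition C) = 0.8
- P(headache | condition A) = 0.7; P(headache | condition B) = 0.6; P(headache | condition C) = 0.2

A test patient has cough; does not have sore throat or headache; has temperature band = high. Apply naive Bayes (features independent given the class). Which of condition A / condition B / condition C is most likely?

condition B

condition A: 0.3 × 0.05 × 0.3 × (1−0.75) × (1−0.7) = 0.0003375
condition B: 0.6 × 0.1 × 0.8 × (1−0.25) × (1−0.6) = 0.0144
condition C: 0.1 × 0.25 × 0.55 × (1−0.8) × (1−0.2) = 0.0022
Highest score → condition B.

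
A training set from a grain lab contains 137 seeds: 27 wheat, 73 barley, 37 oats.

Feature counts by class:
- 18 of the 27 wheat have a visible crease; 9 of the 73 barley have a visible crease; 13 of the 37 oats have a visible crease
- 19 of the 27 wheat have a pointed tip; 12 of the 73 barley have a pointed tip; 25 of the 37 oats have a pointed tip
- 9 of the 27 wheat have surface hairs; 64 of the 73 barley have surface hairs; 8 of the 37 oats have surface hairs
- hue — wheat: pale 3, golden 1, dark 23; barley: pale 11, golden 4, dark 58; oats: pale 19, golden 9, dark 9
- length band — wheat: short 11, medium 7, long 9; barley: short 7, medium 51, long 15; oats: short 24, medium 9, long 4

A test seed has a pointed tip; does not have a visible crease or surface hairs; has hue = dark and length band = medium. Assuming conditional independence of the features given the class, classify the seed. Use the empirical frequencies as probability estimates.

wheat: (27/137) × (9/27) × (19/27) × (18/27) × (23/27) × (7/27) ≈ 0.00680642
barley: (73/137) × (64/73) × (12/73) × (9/73) × (58/73) × (51/73) ≈ 0.00525521
oats: (37/137) × (24/37) × (25/37) × (29/37) × (9/37) × (9/37) ≈ 0.00548917
Highest score → wheat.

wheat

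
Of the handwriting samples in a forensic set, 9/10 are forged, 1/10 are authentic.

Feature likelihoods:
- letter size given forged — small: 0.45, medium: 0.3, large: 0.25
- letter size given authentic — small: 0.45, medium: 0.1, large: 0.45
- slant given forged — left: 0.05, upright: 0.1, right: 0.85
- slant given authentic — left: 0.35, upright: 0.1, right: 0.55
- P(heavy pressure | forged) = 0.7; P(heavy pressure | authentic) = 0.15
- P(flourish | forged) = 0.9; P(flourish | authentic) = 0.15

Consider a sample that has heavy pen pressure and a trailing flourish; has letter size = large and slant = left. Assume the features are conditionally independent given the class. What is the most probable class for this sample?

forged: 0.9 × 0.25 × 0.05 × 0.7 × 0.9 = 0.0070875
authentic: 0.1 × 0.45 × 0.35 × 0.15 × 0.15 = 0.000354375
Highest score → forged.

forged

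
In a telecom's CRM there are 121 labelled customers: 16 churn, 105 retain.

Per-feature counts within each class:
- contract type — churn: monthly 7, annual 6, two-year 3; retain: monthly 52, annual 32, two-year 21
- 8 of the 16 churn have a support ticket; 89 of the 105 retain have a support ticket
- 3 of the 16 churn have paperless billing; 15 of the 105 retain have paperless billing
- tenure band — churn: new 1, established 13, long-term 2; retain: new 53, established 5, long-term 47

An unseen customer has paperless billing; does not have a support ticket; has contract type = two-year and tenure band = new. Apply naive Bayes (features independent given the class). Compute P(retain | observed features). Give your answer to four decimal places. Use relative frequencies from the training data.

churn: (16/121) × (3/16) × (8/16) × (3/16) × (1/16) ≈ 0.000145274
retain: (105/121) × (21/105) × (16/105) × (15/105) × (53/105) ≈ 0.00190701
P(retain | x) = 0.00190701 / 0.002052284 ≈ 0.9292

0.9292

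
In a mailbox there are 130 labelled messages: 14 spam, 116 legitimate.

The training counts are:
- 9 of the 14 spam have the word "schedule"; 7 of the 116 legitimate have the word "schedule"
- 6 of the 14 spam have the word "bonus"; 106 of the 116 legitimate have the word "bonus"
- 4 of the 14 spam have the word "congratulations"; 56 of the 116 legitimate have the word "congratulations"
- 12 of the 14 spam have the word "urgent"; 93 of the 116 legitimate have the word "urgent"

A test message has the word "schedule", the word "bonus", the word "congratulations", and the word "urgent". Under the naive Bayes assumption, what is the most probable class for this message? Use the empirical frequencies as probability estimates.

legitimate

spam: (14/130) × (9/14) × (6/14) × (4/14) × (12/14) ≈ 0.0072662
legitimate: (116/130) × (7/116) × (106/116) × (56/116) × (93/116) ≈ 0.019044
Highest score → legitimate.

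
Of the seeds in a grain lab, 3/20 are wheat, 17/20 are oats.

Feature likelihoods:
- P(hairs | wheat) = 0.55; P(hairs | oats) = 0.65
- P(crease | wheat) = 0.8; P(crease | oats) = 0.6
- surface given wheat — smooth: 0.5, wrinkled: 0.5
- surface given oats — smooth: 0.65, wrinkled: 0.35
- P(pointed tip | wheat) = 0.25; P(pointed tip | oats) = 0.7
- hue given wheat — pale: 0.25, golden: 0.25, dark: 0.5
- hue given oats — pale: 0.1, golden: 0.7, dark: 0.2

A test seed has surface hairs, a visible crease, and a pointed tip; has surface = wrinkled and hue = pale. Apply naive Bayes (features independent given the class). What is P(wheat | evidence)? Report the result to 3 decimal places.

0.203

wheat: 0.15 × 0.55 × 0.8 × 0.5 × 0.25 × 0.25 = 0.0020625
oats: 0.85 × 0.65 × 0.6 × 0.35 × 0.7 × 0.1 = 0.00812175
P(wheat | x) = 0.0020625 / 0.01018425 ≈ 0.203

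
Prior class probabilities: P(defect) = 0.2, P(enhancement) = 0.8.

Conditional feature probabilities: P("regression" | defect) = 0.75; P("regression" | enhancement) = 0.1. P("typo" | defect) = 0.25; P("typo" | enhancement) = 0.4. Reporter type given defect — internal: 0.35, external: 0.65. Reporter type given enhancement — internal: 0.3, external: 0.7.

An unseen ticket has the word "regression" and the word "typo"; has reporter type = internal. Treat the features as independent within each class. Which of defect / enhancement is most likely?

defect

defect: 0.2 × 0.75 × 0.25 × 0.35 = 0.013125
enhancement: 0.8 × 0.1 × 0.4 × 0.3 = 0.0096
Highest score → defect.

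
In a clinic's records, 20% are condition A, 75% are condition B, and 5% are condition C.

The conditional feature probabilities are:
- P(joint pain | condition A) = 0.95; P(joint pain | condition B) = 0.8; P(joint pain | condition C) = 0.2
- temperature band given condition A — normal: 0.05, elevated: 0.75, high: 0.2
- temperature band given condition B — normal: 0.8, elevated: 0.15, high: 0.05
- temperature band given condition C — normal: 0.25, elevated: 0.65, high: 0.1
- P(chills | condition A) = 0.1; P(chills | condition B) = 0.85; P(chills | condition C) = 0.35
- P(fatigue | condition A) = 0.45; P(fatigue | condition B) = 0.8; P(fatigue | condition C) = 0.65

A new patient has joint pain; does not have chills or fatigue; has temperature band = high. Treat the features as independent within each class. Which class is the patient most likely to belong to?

condition A

condition A: 0.2 × 0.95 × 0.2 × (1−0.1) × (1−0.45) = 0.01881
condition B: 0.75 × 0.8 × 0.05 × (1−0.85) × (1−0.8) = 0.0009
condition C: 0.05 × 0.2 × 0.1 × (1−0.35) × (1−0.65) = 0.0002275
Highest score → condition A.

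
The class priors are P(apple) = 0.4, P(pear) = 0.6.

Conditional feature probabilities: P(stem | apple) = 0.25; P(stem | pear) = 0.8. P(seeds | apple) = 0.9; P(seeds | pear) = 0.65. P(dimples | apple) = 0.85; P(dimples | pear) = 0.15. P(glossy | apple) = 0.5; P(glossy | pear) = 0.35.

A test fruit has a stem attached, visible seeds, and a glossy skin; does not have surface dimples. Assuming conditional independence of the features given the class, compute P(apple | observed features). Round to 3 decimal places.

0.068

apple: 0.4 × 0.25 × 0.9 × (1−0.85) × 0.5 = 0.00675
pear: 0.6 × 0.8 × 0.65 × (1−0.15) × 0.35 = 0.09282
P(apple | x) = 0.00675 / 0.09957 ≈ 0.068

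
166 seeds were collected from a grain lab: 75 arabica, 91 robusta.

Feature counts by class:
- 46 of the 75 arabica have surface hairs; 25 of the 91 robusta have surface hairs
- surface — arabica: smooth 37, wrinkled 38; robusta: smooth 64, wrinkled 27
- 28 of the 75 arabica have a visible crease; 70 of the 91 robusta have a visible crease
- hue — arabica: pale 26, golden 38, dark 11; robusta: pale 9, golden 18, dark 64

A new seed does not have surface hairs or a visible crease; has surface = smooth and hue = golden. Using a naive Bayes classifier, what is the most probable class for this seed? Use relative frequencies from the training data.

arabica

arabica: (75/166) × (29/75) × (37/75) × (47/75) × (38/75) ≈ 0.0273646
robusta: (91/166) × (66/91) × (64/91) × (21/91) × (18/91) ≈ 0.0127639
Highest score → arabica.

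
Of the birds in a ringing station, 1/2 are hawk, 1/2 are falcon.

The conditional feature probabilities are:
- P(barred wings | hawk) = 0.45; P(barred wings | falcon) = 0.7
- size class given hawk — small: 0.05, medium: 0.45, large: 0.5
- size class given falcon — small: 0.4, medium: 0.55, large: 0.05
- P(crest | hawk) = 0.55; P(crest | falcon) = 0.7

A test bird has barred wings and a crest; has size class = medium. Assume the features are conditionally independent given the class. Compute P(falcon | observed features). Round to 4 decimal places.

hawk: 0.5 × 0.45 × 0.45 × 0.55 = 0.0556875
falcon: 0.5 × 0.7 × 0.55 × 0.7 = 0.13475
P(falcon | x) = 0.13475 / 0.1904375 ≈ 0.7076

0.7076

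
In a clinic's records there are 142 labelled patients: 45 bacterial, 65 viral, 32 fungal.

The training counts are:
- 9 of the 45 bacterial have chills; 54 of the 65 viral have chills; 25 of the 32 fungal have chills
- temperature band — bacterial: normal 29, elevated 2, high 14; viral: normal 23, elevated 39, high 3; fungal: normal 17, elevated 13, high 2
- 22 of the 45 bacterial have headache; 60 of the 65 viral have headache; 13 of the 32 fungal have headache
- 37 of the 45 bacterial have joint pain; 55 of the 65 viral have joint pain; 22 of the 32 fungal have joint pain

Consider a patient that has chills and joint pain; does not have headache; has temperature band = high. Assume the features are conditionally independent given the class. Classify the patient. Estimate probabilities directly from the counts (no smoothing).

bacterial: (45/142) × (9/45) × (14/45) × (23/45) × (37/45) ≈ 0.00828656
viral: (65/142) × (54/65) × (3/65) × (5/65) × (55/65) ≈ 0.0011424
fungal: (32/142) × (25/32) × (2/32) × (19/32) × (22/32) ≈ 0.00449167
Highest score → bacterial.

bacterial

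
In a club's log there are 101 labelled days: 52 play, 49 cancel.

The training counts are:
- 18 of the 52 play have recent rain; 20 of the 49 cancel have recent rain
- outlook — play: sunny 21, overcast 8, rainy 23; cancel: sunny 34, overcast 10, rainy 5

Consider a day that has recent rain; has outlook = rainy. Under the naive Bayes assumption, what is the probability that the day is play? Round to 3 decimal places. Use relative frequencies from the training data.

0.796

play: (52/101) × (18/52) × (23/52) ≈ 0.0788271
cancel: (49/101) × (20/49) × (5/49) ≈ 0.0202061
P(play | x) = 0.0788271 / 0.0990332 ≈ 0.796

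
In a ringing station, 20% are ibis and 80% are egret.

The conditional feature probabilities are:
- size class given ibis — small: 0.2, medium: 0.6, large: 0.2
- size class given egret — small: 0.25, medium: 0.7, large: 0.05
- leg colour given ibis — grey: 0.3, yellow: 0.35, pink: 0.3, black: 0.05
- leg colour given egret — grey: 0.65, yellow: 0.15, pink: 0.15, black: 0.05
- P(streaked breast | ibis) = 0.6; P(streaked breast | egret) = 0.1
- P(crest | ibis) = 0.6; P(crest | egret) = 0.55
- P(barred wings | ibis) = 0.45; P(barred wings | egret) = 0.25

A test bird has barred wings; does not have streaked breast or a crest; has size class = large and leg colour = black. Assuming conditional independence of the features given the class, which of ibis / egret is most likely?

ibis: 0.2 × 0.2 × 0.05 × (1−0.6) × (1−0.6) × 0.45 = 0.000144
egret: 0.8 × 0.05 × 0.05 × (1−0.1) × (1−0.55) × 0.25 = 0.0002025
Highest score → egret.

egret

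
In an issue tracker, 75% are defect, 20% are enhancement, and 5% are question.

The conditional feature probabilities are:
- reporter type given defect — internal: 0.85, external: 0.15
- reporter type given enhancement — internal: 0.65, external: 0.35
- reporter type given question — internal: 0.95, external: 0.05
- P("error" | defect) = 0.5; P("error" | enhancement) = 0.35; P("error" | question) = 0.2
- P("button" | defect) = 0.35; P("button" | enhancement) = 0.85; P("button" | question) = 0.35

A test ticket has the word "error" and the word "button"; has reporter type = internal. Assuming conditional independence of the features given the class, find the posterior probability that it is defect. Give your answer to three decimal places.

defect: 0.75 × 0.85 × 0.5 × 0.35 = 0.1115625
enhancement: 0.2 × 0.65 × 0.35 × 0.85 = 0.038675
question: 0.05 × 0.95 × 0.2 × 0.35 = 0.003325
P(defect | x) = 0.1115625 / 0.1535625 ≈ 0.726

0.726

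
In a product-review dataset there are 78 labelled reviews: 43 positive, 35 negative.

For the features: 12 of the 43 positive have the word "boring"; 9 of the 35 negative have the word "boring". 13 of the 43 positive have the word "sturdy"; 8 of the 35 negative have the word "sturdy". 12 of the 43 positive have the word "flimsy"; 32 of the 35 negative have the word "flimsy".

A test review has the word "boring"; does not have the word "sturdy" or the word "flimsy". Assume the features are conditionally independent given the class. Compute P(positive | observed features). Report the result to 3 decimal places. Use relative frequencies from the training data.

0.910

positive: (43/78) × (12/43) × (30/43) × (31/43) ≈ 0.0773807
negative: (35/78) × (9/35) × (27/35) × (3/35) ≈ 0.00762951
P(positive | x) = 0.0773807 / 0.08501021 ≈ 0.910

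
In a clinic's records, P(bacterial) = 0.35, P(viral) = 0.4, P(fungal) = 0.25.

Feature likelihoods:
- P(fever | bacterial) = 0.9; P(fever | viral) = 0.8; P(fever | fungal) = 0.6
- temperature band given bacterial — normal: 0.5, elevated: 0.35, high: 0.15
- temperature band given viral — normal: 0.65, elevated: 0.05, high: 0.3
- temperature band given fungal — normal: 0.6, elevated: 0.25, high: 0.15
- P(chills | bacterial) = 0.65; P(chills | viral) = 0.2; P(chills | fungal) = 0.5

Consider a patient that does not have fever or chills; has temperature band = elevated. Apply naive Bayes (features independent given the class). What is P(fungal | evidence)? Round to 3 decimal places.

0.625

bacterial: 0.35 × (1−0.9) × 0.35 × (1−0.65) = 0.0042875
viral: 0.4 × (1−0.8) × 0.05 × (1−0.2) = 0.0032
fungal: 0.25 × (1−0.6) × 0.25 × (1−0.5) = 0.0125
P(fungal | x) = 0.0125 / 0.0199875 ≈ 0.625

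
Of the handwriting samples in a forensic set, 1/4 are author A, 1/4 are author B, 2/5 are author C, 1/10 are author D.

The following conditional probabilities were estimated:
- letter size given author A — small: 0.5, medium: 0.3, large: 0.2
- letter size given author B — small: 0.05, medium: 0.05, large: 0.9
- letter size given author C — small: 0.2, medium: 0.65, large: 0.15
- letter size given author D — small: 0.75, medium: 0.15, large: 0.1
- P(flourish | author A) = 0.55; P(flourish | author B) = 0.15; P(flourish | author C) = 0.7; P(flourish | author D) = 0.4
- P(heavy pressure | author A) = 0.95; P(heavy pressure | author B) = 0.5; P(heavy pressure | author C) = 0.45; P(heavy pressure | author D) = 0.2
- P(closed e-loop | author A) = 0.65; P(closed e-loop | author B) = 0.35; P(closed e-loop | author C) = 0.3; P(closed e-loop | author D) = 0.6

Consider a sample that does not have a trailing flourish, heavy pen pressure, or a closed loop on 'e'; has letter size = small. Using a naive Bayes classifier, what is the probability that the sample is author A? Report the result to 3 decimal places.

0.035

author A: 0.25 × 0.5 × (1−0.55) × (1−0.95) × (1−0.65) = 0.000984375
author B: 0.25 × 0.05 × (1−0.15) × (1−0.5) × (1−0.35) = 0.003453125
author C: 0.4 × 0.2 × (1−0.7) × (1−0.45) × (1−0.3) = 0.00924
author D: 0.1 × 0.75 × (1−0.4) × (1−0.2) × (1−0.6) = 0.0144
P(author A | x) = 0.000984375 / 0.0280775 ≈ 0.035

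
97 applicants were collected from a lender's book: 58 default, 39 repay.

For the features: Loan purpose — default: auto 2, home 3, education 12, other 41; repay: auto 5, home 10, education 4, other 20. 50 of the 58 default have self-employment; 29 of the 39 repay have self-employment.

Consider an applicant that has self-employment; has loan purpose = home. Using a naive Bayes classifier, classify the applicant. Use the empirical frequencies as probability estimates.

default: (58/97) × (3/58) × (50/58) ≈ 0.0266619
repay: (39/97) × (10/39) × (29/39) ≈ 0.0766587
Highest score → repay.

repay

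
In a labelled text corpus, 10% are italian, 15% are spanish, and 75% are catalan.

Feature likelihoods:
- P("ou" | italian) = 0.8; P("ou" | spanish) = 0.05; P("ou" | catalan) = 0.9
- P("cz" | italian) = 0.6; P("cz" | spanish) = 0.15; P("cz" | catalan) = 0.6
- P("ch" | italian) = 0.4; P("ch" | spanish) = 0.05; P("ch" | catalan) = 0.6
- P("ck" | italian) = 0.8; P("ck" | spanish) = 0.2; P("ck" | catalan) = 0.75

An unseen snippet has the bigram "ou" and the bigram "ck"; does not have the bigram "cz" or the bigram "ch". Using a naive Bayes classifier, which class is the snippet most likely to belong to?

italian: 0.1 × 0.8 × (1−0.6) × (1−0.4) × 0.8 = 0.01536
spanish: 0.15 × 0.05 × (1−0.15) × (1−0.05) × 0.2 = 0.00121125
catalan: 0.75 × 0.9 × (1−0.6) × (1−0.6) × 0.75 = 0.081
Highest score → catalan.

catalan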